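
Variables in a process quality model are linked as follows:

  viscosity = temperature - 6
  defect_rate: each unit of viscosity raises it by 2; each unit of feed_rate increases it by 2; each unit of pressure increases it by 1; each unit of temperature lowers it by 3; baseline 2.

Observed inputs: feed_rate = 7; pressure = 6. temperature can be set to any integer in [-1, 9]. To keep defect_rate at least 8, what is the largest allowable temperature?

Substituting into the defect_rate equation gives defect_rate = -temperature + 10.
Require -temperature + 10 ≥ 8, so temperature ≤ 2.
The largest integer in [-1, 9] satisfying this is 2.

temperature = 2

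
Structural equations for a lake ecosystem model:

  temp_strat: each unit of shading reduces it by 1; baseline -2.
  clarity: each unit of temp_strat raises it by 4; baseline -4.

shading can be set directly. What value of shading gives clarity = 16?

Substituting into the clarity equation gives clarity = -4*shading - 12.
Solve -4*shading - 12 = 16: shading = (16 + 12) / -4 = -7.

shading = -7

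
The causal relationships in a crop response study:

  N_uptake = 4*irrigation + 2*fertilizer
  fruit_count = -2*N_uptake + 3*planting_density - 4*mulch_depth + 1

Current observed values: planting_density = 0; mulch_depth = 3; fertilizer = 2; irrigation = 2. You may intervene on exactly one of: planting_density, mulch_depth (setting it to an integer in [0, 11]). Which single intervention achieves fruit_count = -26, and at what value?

set planting_density = 3

Intervening on planting_density: with other inputs at their observed values, fruit_count = 3*planting_density - 35. Solving for -26 gives planting_density = 3, within [0, 11].
Intervening on mulch_depth: fruit_count = -4*mulch_depth - 23. Reaching -26 requires mulch_depth = 3/4, not an integer.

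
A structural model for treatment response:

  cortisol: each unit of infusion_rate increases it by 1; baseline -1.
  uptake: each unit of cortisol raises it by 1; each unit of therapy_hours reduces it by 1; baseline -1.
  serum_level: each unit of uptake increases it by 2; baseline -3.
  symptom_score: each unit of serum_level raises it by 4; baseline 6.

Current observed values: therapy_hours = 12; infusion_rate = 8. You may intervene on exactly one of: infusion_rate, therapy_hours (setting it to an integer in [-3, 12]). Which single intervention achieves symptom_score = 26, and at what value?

set therapy_hours = 2

Intervening on infusion_rate: symptom_score = 8*infusion_rate - 118. Reaching 26 requires infusion_rate = 18, outside [-3, 12].
Intervening on therapy_hours: with other inputs at their observed values, symptom_score = -8*therapy_hours + 42. Solving for 26 gives therapy_hours = 2, within [-3, 12].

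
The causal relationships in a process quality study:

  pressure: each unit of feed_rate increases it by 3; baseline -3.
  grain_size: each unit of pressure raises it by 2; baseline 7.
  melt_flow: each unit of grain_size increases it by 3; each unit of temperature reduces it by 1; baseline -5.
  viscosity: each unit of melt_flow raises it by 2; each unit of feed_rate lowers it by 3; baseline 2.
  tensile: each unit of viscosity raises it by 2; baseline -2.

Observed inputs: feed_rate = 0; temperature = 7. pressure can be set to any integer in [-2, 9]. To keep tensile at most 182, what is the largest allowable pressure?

pressure = 6

Intervening on pressure fixes its value directly, overriding its dependence on feed_rate.
Substituting into the melt_flow equation gives melt_flow = 6*pressure + 9.
Substituting into the viscosity equation gives viscosity = 12*pressure + 20.
tensile becomes 24*pressure + 38.
Require 24*pressure + 38 ≤ 182, so pressure ≤ 6.
The largest integer in [-2, 9] satisfying this is 6.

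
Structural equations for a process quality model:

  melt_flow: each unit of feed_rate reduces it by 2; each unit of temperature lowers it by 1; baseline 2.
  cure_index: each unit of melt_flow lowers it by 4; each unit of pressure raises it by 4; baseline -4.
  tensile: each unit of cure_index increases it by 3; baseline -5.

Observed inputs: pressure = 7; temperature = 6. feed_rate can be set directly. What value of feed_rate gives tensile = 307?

feed_rate = 8

Substituting into the melt_flow equation gives melt_flow = -2*feed_rate - 4.
So cure_index = 8*feed_rate + 40.
Substituting into the tensile equation gives tensile = 24*feed_rate + 115.
Solve 24*feed_rate + 115 = 307: feed_rate = (307 - 115) / 24 = 8.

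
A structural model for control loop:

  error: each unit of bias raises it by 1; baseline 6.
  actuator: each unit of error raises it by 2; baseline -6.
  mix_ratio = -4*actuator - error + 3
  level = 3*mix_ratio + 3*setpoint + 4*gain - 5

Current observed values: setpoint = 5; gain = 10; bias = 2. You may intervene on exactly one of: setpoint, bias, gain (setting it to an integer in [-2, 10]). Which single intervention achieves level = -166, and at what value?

set bias = 5

Intervening on setpoint: level = 3*setpoint - 100. Reaching -166 requires setpoint = -22, outside [-2, 10].
Intervening on bias: with other inputs at their observed values, level = -27*bias - 31. Solving for -166 gives bias = 5, within [-2, 10].
Intervening on gain: level = 4*gain - 125. Reaching -166 requires gain = -41/4, not an integer.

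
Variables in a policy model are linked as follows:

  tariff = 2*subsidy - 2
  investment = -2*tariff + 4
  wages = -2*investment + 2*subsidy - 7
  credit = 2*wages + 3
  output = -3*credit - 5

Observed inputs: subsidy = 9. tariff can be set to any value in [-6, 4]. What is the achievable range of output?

-128 to 112

Intervening on tariff fixes its value directly, overriding its dependence on subsidy.
Substituting into the wages equation gives wages = 4*tariff + 3.
So credit = 8*tariff + 9.
Substituting into the output equation gives output = -24*tariff - 32.
Linear in tariff, so extremes are at the endpoints: tariff = -6 gives output = 112; tariff = 4 gives output = -128.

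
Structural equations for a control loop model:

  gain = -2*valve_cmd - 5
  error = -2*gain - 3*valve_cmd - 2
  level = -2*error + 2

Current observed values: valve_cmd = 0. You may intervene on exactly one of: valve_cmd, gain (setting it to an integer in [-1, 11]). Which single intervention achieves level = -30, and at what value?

set valve_cmd = 8

Intervening on valve_cmd: with other inputs at their observed values, level = -2*valve_cmd - 14. Solving for -30 gives valve_cmd = 8, within [-1, 11].
Intervening on gain: level = 4*gain + 6. Reaching -30 requires gain = -9, outside [-1, 11].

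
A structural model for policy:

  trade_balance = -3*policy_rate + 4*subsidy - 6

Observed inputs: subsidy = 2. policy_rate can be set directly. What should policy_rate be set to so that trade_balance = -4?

Substituting into the trade_balance equation gives trade_balance = -3*policy_rate + 2.
Solve -3*policy_rate + 2 = -4: policy_rate = (-4 - 2) / -3 = 2.

policy_rate = 2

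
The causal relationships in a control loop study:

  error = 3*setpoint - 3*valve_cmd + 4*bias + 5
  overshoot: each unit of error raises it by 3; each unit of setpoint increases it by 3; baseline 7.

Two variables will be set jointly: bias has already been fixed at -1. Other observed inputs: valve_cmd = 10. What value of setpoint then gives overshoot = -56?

With bias held at -1:
Substituting into the error equation gives error = 3*setpoint - 29.
Substituting into the overshoot equation gives overshoot = 12*setpoint - 80.
Solve 12*setpoint - 80 = -56: setpoint = (-56 + 80) / 12 = 2.

setpoint = 2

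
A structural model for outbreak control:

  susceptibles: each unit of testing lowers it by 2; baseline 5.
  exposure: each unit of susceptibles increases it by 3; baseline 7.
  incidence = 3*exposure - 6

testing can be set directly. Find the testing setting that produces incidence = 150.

Substituting into the exposure equation gives exposure = -6*testing + 22.
So incidence = -18*testing + 60.
Solve -18*testing + 60 = 150: testing = (150 - 60) / -18 = -5.

testing = -5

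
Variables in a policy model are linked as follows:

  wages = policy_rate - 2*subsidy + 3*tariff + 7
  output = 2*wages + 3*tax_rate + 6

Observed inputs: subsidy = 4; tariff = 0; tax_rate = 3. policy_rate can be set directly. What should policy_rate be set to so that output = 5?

policy_rate = -4

Substituting into the wages equation gives wages = policy_rate - 1.
This gives output = 2*policy_rate + 13.
Solve 2*policy_rate + 13 = 5: policy_rate = (5 - 13) / 2 = -4.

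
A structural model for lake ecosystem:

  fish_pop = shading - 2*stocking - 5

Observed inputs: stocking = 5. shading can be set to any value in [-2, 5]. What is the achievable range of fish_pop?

Substituting into the fish_pop equation gives fish_pop = shading - 15.
Linear in shading, so extremes are at the endpoints: shading = -2 gives fish_pop = -17; shading = 5 gives fish_pop = -10.

-17 to -10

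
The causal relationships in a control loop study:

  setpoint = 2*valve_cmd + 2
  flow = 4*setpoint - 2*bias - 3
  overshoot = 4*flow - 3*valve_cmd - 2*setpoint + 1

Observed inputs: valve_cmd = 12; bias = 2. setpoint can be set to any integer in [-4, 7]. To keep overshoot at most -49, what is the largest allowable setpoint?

Intervening on setpoint fixes its value directly, overriding its dependence on valve_cmd.
Substituting into the flow equation gives flow = 4*setpoint - 7.
This gives overshoot = 14*setpoint - 63.
Require 14*setpoint - 63 ≤ -49, so setpoint ≤ 1.
The largest integer in [-4, 7] satisfying this is 1.

setpoint = 1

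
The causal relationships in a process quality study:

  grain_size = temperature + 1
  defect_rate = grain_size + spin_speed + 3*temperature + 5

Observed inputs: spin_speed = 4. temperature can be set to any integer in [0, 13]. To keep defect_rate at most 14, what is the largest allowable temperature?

Substituting into the defect_rate equation gives defect_rate = 4*temperature + 10.
Require 4*temperature + 10 ≤ 14, so temperature ≤ 1.
The largest integer in [0, 13] satisfying this is 1.

temperature = 1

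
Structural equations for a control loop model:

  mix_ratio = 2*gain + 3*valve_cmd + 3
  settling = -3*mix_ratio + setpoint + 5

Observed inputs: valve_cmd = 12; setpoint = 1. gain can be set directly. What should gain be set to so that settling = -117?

Substituting into the mix_ratio equation gives mix_ratio = 2*gain + 39.
So settling = -6*gain - 111.
Solve -6*gain - 111 = -117: gain = (-117 + 111) / -6 = 1.

gain = 1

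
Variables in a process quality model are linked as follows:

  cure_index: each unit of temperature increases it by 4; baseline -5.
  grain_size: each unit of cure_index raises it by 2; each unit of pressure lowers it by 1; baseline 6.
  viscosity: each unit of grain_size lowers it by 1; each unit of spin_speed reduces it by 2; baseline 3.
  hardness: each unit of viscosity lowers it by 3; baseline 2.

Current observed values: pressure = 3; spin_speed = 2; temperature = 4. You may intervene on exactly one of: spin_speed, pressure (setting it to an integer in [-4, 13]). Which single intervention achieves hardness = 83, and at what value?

Intervening on spin_speed: hardness = 6*spin_speed + 68. Reaching 83 requires spin_speed = 5/2, not an integer.
Intervening on pressure: with other inputs at their observed values, hardness = -3*pressure + 89. Solving for 83 gives pressure = 2, within [-4, 13].

set pressure = 2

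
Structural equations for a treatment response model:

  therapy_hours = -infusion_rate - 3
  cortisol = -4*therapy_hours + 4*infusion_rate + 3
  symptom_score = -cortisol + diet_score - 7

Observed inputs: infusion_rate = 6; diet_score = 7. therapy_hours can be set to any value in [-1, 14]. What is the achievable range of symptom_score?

-31 to 29

Intervening on therapy_hours fixes its value directly, overriding its dependence on infusion_rate.
Substituting into the cortisol equation gives cortisol = -4*therapy_hours + 27.
Substituting into the symptom_score equation gives symptom_score = 4*therapy_hours - 27.
Linear in therapy_hours, so extremes are at the endpoints: therapy_hours = -1 gives symptom_score = -31; therapy_hours = 14 gives symptom_score = 29.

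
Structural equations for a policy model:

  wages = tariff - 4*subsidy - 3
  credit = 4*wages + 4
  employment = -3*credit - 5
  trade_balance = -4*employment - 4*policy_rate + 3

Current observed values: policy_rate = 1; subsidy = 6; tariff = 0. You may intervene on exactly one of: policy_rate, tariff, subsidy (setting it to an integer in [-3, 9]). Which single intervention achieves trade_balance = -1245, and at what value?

Intervening on policy_rate: with other inputs at their observed values, trade_balance = -4*policy_rate - 1225. Solving for -1245 gives policy_rate = 5, within [-3, 9].
Intervening on tariff: trade_balance = 48*tariff - 1229. Reaching -1245 requires tariff = -1/3, not an integer.
Intervening on subsidy: trade_balance = -192*subsidy - 77. Reaching -1245 requires subsidy = 73/12, not an integer.

set policy_rate = 5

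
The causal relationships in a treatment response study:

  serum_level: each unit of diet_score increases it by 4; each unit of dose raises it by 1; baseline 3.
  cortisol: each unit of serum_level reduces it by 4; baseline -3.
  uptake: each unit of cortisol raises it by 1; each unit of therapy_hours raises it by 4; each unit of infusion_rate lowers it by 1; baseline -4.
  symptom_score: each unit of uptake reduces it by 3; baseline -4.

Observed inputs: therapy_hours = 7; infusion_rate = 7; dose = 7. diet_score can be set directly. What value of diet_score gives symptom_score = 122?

Substituting into the serum_level equation gives serum_level = 4*diet_score + 10.
This gives cortisol = -16*diet_score - 43.
Substituting into the uptake equation gives uptake = -16*diet_score - 26.
Substituting into the symptom_score equation gives symptom_score = 48*diet_score + 74.
Solve 48*diet_score + 74 = 122: diet_score = (122 - 74) / 48 = 1.

diet_score = 1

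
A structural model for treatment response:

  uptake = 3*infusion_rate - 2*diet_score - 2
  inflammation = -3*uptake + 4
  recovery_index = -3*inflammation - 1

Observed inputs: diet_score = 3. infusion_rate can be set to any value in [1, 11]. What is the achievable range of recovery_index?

Substituting into the uptake equation gives uptake = 3*infusion_rate - 8.
This gives inflammation = -9*infusion_rate + 28.
Substituting into the recovery_index equation gives recovery_index = 27*infusion_rate - 85.
Linear in infusion_rate, so extremes are at the endpoints: infusion_rate = 1 gives recovery_index = -58; infusion_rate = 11 gives recovery_index = 212.

-58 to 212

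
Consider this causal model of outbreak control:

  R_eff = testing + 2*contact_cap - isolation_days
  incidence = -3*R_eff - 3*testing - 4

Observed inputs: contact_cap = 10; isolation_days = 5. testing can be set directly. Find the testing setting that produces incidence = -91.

Substituting into the R_eff equation gives R_eff = testing + 15.
Substituting into the incidence equation gives incidence = -6*testing - 49.
Solve -6*testing - 49 = -91: testing = (-91 + 49) / -6 = 7.

testing = 7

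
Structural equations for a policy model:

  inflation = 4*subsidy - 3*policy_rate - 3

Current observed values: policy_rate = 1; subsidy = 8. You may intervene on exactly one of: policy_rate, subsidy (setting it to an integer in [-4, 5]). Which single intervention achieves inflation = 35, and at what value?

Intervening on policy_rate: with other inputs at their observed values, inflation = -3*policy_rate + 29. Solving for 35 gives policy_rate = -2, within [-4, 5].
Intervening on subsidy: inflation = 4*subsidy - 6. Reaching 35 requires subsidy = 41/4, not an integer.

set policy_rate = -2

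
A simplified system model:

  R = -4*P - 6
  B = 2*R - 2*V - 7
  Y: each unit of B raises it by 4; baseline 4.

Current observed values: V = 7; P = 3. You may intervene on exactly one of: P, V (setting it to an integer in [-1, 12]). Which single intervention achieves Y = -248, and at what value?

set V = 10

Intervening on P: Y = -32*P - 128. Reaching -248 requires P = 15/4, not an integer.
Intervening on V: with other inputs at their observed values, Y = -8*V - 168. Solving for -248 gives V = 10, within [-1, 12].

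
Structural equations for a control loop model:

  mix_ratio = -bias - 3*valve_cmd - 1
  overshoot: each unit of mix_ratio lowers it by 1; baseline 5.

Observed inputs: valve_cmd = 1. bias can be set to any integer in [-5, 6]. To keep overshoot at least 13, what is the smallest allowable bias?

Substituting into the mix_ratio equation gives mix_ratio = -bias - 4.
This gives overshoot = bias + 9.
Require bias + 9 ≥ 13, so bias ≥ 4.
The smallest integer in [-5, 6] satisfying this is 4.

bias = 4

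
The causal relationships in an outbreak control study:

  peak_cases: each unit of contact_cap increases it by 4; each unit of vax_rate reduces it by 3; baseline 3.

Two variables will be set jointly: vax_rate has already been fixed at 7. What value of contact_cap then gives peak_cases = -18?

With vax_rate held at 7:
Substituting into the peak_cases equation gives peak_cases = 4*contact_cap - 18.
Solve 4*contact_cap - 18 = -18: contact_cap = (-18 + 18) / 4 = 0.

contact_cap = 0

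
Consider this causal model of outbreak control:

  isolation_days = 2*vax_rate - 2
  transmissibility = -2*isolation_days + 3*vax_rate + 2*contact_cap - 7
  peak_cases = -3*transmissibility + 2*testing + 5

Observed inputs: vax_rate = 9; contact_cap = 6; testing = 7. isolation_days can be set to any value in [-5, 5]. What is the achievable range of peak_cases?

-107 to -47

Intervening on isolation_days fixes its value directly, overriding its dependence on vax_rate.
Substituting into the transmissibility equation gives transmissibility = -2*isolation_days + 32.
So peak_cases = 6*isolation_days - 77.
Linear in isolation_days, so extremes are at the endpoints: isolation_days = -5 gives peak_cases = -107; isolation_days = 5 gives peak_cases = -47.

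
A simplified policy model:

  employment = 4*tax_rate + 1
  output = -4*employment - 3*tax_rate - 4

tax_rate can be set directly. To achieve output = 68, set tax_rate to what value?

Substituting into the output equation gives output = -19*tax_rate - 8.
Solve -19*tax_rate - 8 = 68: tax_rate = (68 + 8) / -19 = -4.

tax_rate = -4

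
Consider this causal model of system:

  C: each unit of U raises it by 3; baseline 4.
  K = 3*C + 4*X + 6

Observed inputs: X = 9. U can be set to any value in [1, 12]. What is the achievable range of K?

Substituting into the K equation gives K = 9*U + 54.
Linear in U, so extremes are at the endpoints: U = 1 gives K = 63; U = 12 gives K = 162.

63 to 162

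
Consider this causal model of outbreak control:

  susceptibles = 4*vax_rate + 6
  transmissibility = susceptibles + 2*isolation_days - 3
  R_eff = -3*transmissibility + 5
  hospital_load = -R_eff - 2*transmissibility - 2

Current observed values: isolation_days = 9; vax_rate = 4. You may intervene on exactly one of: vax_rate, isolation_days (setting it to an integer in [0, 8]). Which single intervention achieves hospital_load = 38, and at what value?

set vax_rate = 6

Intervening on vax_rate: with other inputs at their observed values, hospital_load = 4*vax_rate + 14. Solving for 38 gives vax_rate = 6, within [0, 8].
Intervening on isolation_days: hospital_load = 2*isolation_days + 12. Reaching 38 requires isolation_days = 13, outside [0, 8].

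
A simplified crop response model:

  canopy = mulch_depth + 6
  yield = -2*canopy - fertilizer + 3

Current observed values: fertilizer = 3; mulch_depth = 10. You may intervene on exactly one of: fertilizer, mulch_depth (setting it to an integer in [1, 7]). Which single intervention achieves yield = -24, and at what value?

set mulch_depth = 6

Intervening on fertilizer: yield = -fertilizer - 29. Reaching -24 requires fertilizer = -5, outside [1, 7].
Intervening on mulch_depth: with other inputs at their observed values, yield = -2*mulch_depth - 12. Solving for -24 gives mulch_depth = 6, within [1, 7].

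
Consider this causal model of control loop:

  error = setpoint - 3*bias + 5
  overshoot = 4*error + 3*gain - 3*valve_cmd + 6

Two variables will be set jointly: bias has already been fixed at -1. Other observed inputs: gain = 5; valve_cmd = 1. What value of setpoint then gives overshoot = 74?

With bias held at -1:
Substituting into the error equation gives error = setpoint + 8.
Substituting into the overshoot equation gives overshoot = 4*setpoint + 50.
Solve 4*setpoint + 50 = 74: setpoint = (74 - 50) / 4 = 6.

setpoint = 6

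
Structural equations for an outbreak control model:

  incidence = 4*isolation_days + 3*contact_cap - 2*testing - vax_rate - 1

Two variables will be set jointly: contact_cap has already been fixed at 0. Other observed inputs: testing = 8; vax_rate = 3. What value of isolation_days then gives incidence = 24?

isolation_days = 11

With contact_cap held at 0:
Substituting into the incidence equation gives incidence = 4*isolation_days - 20.
Solve 4*isolation_days - 20 = 24: isolation_days = (24 + 20) / 4 = 11.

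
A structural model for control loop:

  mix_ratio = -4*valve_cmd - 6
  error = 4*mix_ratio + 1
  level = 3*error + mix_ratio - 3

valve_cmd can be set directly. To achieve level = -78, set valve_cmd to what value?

valve_cmd = 0

Substituting into the error equation gives error = -16*valve_cmd - 23.
Substituting into the level equation gives level = -52*valve_cmd - 78.
Solve -52*valve_cmd - 78 = -78: valve_cmd = (-78 + 78) / -52 = 0.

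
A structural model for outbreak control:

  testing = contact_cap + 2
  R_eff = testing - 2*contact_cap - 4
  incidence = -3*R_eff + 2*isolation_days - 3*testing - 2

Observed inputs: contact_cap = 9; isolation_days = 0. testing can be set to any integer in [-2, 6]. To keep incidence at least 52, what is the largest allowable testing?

Intervening on testing fixes its value directly, overriding its dependence on contact_cap.
Substituting into the R_eff equation gives R_eff = testing - 22.
This gives incidence = -6*testing + 64.
Require -6*testing + 64 ≥ 52, so testing ≤ 2.
The largest integer in [-2, 6] satisfying this is 2.

testing = 2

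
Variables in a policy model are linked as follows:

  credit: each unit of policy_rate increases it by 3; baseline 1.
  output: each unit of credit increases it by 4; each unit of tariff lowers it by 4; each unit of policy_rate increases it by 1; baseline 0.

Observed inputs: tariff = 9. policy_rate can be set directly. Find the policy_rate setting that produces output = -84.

policy_rate = -4

Substituting into the output equation gives output = 13*policy_rate - 32.
Solve 13*policy_rate - 32 = -84: policy_rate = (-84 + 32) / 13 = -4.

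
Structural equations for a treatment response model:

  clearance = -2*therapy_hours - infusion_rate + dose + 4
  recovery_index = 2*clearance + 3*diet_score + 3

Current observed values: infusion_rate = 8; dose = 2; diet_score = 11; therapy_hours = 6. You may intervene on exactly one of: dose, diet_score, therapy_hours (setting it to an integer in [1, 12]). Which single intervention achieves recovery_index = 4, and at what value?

Intervening on dose: recovery_index = 2*dose + 4. Reaching 4 requires dose = 0, outside [1, 12].
Intervening on diet_score: recovery_index = 3*diet_score - 25. Reaching 4 requires diet_score = 29/3, not an integer.
Intervening on therapy_hours: with other inputs at their observed values, recovery_index = -4*therapy_hours + 32. Solving for 4 gives therapy_hours = 7, within [1, 12].

set therapy_hours = 7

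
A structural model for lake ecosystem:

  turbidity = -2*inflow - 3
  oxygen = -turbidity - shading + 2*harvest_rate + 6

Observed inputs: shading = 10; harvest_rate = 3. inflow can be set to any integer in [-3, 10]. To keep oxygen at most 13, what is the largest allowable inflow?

inflow = 4

Substituting into the oxygen equation gives oxygen = 2*inflow + 5.
Require 2*inflow + 5 ≤ 13, so inflow ≤ 4.
The largest integer in [-3, 10] satisfying this is 4.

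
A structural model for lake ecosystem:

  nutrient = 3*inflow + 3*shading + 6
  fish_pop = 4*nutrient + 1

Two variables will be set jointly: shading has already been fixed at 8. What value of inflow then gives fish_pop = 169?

With shading held at 8:
Substituting into the nutrient equation gives nutrient = 3*inflow + 30.
Substituting into the fish_pop equation gives fish_pop = 12*inflow + 121.
Solve 12*inflow + 121 = 169: inflow = (169 - 121) / 12 = 4.

inflow = 4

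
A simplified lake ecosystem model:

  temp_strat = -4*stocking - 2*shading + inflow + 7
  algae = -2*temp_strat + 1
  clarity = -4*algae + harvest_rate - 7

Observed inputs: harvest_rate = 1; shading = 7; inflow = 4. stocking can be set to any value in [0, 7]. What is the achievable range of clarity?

-258 to -34

Substituting into the temp_strat equation gives temp_strat = -4*stocking - 3.
Substituting into the algae equation gives algae = 8*stocking + 7.
Substituting into the clarity equation gives clarity = -32*stocking - 34.
Linear in stocking, so extremes are at the endpoints: stocking = 0 gives clarity = -34; stocking = 7 gives clarity = -258.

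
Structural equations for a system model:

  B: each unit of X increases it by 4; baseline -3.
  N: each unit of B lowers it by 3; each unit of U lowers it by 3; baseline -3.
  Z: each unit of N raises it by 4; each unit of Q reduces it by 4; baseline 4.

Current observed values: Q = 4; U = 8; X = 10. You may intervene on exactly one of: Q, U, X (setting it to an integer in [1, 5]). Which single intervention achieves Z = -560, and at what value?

Intervening on Q: with other inputs at their observed values, Z = -4*Q - 548. Solving for -560 gives Q = 3, within [1, 5].
Intervening on U: Z = -12*U - 468. Reaching -560 requires U = 23/3, not an integer.
Intervening on X: Z = -48*X - 84. Reaching -560 requires X = 119/12, not an integer.

set Q = 3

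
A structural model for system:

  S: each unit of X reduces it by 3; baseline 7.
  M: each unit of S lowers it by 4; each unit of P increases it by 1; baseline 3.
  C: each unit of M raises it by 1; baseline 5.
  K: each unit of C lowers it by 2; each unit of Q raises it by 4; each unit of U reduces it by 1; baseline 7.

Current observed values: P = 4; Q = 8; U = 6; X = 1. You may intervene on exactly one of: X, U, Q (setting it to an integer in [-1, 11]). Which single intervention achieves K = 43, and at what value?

set U = 4

Intervening on X: K = -24*X + 65. Reaching 43 requires X = 11/12, not an integer.
Intervening on U: with other inputs at their observed values, K = -U + 47. Solving for 43 gives U = 4, within [-1, 11].
Intervening on Q: K = 4*Q + 9. Reaching 43 requires Q = 17/2, not an integer.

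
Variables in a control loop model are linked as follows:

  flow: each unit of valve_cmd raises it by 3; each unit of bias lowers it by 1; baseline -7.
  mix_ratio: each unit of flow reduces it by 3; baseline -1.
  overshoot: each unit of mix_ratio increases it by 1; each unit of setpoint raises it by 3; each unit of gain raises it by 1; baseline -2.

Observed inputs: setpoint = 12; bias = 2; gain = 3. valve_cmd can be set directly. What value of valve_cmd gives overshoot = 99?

valve_cmd = -4

Substituting into the flow equation gives flow = 3*valve_cmd - 9.
So mix_ratio = -9*valve_cmd + 26.
overshoot becomes -9*valve_cmd + 63.
Solve -9*valve_cmd + 63 = 99: valve_cmd = (99 - 63) / -9 = -4.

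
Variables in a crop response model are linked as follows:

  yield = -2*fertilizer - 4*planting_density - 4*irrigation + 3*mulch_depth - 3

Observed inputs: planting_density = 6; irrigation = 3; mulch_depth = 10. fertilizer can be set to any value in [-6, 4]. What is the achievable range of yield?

-17 to 3

Substituting into the yield equation gives yield = -2*fertilizer - 9.
Linear in fertilizer, so extremes are at the endpoints: fertilizer = -6 gives yield = 3; fertilizer = 4 gives yield = -17.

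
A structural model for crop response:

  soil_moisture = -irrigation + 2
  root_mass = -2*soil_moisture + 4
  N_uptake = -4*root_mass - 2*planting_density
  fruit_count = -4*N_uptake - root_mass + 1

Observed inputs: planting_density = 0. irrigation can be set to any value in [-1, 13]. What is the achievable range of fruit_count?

Substituting into the root_mass equation gives root_mass = 2*irrigation.
So N_uptake = -8*irrigation.
Substituting into the fruit_count equation gives fruit_count = 30*irrigation + 1.
Linear in irrigation, so extremes are at the endpoints: irrigation = -1 gives fruit_count = -29; irrigation = 13 gives fruit_count = 391.

-29 to 391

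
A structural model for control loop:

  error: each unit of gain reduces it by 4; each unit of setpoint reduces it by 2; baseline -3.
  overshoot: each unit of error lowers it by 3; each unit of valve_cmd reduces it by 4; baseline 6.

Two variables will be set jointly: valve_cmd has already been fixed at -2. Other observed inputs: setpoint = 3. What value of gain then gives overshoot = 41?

gain = 0

With valve_cmd held at -2:
Substituting into the error equation gives error = -4*gain - 9.
overshoot becomes 12*gain + 41.
Solve 12*gain + 41 = 41: gain = (41 - 41) / 12 = 0.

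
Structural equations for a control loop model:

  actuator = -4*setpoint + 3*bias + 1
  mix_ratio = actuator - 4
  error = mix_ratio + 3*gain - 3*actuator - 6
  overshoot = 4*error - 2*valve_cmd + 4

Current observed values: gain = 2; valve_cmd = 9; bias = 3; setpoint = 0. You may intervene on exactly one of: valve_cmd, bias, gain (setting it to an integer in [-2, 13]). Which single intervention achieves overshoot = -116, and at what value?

set valve_cmd = 12

Intervening on valve_cmd: with other inputs at their observed values, overshoot = -2*valve_cmd - 92. Solving for -116 gives valve_cmd = 12, within [-2, 13].
Intervening on bias: overshoot = -24*bias - 38. Reaching -116 requires bias = 13/4, not an integer.
Intervening on gain: overshoot = 12*gain - 134. Reaching -116 requires gain = 3/2, not an integer.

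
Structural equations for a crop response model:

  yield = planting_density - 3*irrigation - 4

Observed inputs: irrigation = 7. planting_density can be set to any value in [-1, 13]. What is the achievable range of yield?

-26 to -12

Substituting into the yield equation gives yield = planting_density - 25.
Linear in planting_density, so extremes are at the endpoints: planting_density = -1 gives yield = -26; planting_density = 13 gives yield = -12.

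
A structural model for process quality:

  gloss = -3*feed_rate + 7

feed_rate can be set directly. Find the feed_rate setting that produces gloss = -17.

Solve -3*feed_rate + 7 = -17: feed_rate = (-17 - 7) / -3 = 8.

feed_rate = 8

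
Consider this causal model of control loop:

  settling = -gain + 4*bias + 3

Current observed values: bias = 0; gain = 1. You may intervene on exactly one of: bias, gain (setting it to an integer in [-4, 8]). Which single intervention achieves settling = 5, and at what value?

Intervening on bias: settling = 4*bias + 2. Reaching 5 requires bias = 3/4, not an integer.
Intervening on gain: with other inputs at their observed values, settling = -gain + 3. Solving for 5 gives gain = -2, within [-4, 8].

set gain = -2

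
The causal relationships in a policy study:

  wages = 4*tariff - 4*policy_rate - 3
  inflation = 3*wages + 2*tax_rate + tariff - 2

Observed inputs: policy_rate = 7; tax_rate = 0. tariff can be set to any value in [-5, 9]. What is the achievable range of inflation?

-160 to 22

Substituting into the wages equation gives wages = 4*tariff - 31.
inflation becomes 13*tariff - 95.
Linear in tariff, so extremes are at the endpoints: tariff = -5 gives inflation = -160; tariff = 9 gives inflation = 22.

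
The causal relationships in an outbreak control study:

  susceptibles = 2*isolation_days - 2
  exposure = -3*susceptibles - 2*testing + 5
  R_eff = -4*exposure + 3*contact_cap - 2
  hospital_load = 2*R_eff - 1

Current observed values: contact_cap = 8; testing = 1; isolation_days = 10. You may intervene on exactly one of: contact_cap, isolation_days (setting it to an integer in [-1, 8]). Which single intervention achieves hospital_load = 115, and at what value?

set isolation_days = 3

Intervening on contact_cap: hospital_load = 6*contact_cap + 403. Reaching 115 requires contact_cap = -48, outside [-1, 8].
Intervening on isolation_days: with other inputs at their observed values, hospital_load = 48*isolation_days - 29. Solving for 115 gives isolation_days = 3, within [-1, 8].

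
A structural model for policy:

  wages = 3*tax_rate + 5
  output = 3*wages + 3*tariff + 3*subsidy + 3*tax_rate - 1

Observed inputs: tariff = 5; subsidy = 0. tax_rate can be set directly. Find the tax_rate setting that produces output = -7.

Substituting into the output equation gives output = 12*tax_rate + 29.
Solve 12*tax_rate + 29 = -7: tax_rate = (-7 - 29) / 12 = -3.

tax_rate = -3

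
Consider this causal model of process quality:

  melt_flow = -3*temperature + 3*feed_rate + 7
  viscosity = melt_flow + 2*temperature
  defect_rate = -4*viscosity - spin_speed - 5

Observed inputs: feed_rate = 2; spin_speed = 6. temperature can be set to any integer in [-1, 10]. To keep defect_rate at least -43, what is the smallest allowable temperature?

Substituting into the melt_flow equation gives melt_flow = -3*temperature + 13.
Substituting into the viscosity equation gives viscosity = -temperature + 13.
This gives defect_rate = 4*temperature - 63.
Require 4*temperature - 63 ≥ -43, so temperature ≥ 5.
The smallest integer in [-1, 10] satisfying this is 5.

temperature = 5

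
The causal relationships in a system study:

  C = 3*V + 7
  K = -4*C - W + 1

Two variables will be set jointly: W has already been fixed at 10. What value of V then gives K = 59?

V = -8

With W held at 10:
Substituting into the K equation gives K = -12*V - 37.
Solve -12*V - 37 = 59: V = (59 + 37) / -12 = -8.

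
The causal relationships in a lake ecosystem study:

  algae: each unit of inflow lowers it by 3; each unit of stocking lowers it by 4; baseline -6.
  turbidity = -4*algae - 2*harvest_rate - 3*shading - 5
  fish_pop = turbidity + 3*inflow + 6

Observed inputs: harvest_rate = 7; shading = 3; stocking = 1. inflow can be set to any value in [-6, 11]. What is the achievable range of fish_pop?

-72 to 183

Substituting into the algae equation gives algae = -3*inflow - 10.
Substituting into the turbidity equation gives turbidity = 12*inflow + 12.
fish_pop becomes 15*inflow + 18.
Linear in inflow, so extremes are at the endpoints: inflow = -6 gives fish_pop = -72; inflow = 11 gives fish_pop = 183.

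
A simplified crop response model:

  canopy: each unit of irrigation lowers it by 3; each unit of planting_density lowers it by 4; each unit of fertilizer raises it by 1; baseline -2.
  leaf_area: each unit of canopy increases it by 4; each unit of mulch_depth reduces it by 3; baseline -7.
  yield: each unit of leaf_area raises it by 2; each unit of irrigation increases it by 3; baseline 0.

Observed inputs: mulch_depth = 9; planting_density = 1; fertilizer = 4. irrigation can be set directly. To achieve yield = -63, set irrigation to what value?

Substituting into the canopy equation gives canopy = -3*irrigation - 2.
leaf_area becomes -12*irrigation - 42.
Substituting into the yield equation gives yield = -21*irrigation - 84.
Solve -21*irrigation - 84 = -63: irrigation = (-63 + 84) / -21 = -1.

irrigation = -1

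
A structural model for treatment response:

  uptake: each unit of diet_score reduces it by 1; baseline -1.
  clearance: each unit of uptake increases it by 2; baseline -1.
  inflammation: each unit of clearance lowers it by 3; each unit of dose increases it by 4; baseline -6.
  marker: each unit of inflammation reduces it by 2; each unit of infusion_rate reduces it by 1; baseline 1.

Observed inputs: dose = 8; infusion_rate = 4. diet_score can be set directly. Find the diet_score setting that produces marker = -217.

Substituting into the clearance equation gives clearance = -2*diet_score - 3.
inflammation becomes 6*diet_score + 35.
Substituting into the marker equation gives marker = -12*diet_score - 73.
Solve -12*diet_score - 73 = -217: diet_score = (-217 + 73) / -12 = 12.

diet_score = 12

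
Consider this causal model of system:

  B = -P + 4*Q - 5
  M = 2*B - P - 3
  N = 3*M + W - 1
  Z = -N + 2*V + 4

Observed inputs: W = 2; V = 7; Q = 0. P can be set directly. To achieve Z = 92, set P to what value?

P = 4

Substituting into the B equation gives B = -P - 5.
This gives M = -3*P - 13.
Substituting into the N equation gives N = -9*P - 38.
Substituting into the Z equation gives Z = 9*P + 56.
Solve 9*P + 56 = 92: P = (92 - 56) / 9 = 4.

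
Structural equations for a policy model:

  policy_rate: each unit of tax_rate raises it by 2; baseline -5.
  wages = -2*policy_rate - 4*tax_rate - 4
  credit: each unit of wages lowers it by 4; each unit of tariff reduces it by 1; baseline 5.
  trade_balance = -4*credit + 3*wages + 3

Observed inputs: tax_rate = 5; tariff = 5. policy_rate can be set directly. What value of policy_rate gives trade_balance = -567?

Intervening on policy_rate fixes its value directly, overriding its dependence on tax_rate.
Substituting into the wages equation gives wages = -2*policy_rate - 24.
Substituting into the credit equation gives credit = 8*policy_rate + 96.
Substituting into the trade_balance equation gives trade_balance = -38*policy_rate - 453.
Solve -38*policy_rate - 453 = -567: policy_rate = (-567 + 453) / -38 = 3.

policy_rate = 3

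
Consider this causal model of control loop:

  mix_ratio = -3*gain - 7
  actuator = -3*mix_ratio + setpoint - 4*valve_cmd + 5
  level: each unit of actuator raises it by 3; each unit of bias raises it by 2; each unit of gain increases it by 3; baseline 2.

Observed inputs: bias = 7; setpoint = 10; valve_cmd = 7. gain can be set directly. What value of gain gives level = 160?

Substituting into the actuator equation gives actuator = 9*gain + 8.
level becomes 30*gain + 40.
Solve 30*gain + 40 = 160: gain = (160 - 40) / 30 = 4.

gain = 4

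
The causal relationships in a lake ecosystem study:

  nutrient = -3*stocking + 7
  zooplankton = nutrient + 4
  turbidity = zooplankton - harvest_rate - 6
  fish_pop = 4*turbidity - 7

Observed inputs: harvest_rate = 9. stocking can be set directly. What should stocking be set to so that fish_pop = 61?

Substituting into the zooplankton equation gives zooplankton = -3*stocking + 11.
Substituting into the turbidity equation gives turbidity = -3*stocking - 4.
This gives fish_pop = -12*stocking - 23.
Solve -12*stocking - 23 = 61: stocking = (61 + 23) / -12 = -7.

stocking = -7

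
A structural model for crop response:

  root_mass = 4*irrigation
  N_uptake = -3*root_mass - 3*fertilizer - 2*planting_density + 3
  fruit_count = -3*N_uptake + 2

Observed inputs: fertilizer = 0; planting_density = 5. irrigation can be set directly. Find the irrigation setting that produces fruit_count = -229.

Substituting into the N_uptake equation gives N_uptake = -12*irrigation - 7.
So fruit_count = 36*irrigation + 23.
Solve 36*irrigation + 23 = -229: irrigation = (-229 - 23) / 36 = -7.

irrigation = -7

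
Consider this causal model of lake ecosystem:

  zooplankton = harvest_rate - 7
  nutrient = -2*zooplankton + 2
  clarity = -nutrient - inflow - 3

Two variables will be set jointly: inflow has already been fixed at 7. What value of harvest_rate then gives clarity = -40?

harvest_rate = -7

With inflow held at 7:
Substituting into the nutrient equation gives nutrient = -2*harvest_rate + 16.
Substituting into the clarity equation gives clarity = 2*harvest_rate - 26.
Solve 2*harvest_rate - 26 = -40: harvest_rate = (-40 + 26) / 2 = -7.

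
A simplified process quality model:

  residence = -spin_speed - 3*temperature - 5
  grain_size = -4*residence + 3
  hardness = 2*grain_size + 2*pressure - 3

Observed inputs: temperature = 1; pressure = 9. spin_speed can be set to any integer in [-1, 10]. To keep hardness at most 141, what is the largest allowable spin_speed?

Substituting into the residence equation gives residence = -spin_speed - 8.
This gives grain_size = 4*spin_speed + 35.
Substituting into the hardness equation gives hardness = 8*spin_speed + 85.
Require 8*spin_speed + 85 ≤ 141, so spin_speed ≤ 7.
The largest integer in [-1, 10] satisfying this is 7.

spin_speed = 7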